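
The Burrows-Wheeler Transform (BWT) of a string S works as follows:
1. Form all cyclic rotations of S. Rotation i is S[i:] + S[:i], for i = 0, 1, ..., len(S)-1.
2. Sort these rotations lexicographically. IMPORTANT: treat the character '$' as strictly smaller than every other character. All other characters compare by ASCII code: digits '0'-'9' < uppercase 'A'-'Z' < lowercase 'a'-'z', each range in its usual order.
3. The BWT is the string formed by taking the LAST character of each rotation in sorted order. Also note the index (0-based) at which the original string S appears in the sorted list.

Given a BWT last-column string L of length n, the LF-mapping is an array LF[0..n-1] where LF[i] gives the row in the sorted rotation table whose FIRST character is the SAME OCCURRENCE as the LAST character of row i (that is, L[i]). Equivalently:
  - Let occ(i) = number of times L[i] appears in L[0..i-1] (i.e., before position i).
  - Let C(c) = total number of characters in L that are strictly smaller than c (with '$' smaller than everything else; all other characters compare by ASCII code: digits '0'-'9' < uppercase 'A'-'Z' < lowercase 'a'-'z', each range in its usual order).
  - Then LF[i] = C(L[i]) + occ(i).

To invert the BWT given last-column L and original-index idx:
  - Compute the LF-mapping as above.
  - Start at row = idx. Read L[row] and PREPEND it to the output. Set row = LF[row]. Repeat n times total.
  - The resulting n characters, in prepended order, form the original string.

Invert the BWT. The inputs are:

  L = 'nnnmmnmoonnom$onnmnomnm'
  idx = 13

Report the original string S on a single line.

LF mapping: 8 9 10 1 2 11 3 18 19 12 13 20 4 0 21 14 15 5 16 22 6 17 7
Walk LF starting at row 13, prepending L[row]:
  step 1: row=13, L[13]='$', prepend. Next row=LF[13]=0
  step 2: row=0, L[0]='n', prepend. Next row=LF[0]=8
  step 3: row=8, L[8]='o', prepend. Next row=LF[8]=19
  step 4: row=19, L[19]='o', prepend. Next row=LF[19]=22
  step 5: row=22, L[22]='m', prepend. Next row=LF[22]=7
  step 6: row=7, L[7]='o', prepend. Next row=LF[7]=18
  step 7: row=18, L[18]='n', prepend. Next row=LF[18]=16
  step 8: row=16, L[16]='n', prepend. Next row=LF[16]=15
  step 9: row=15, L[15]='n', prepend. Next row=LF[15]=14
  step 10: row=14, L[14]='o', prepend. Next row=LF[14]=21
  step 11: row=21, L[21]='n', prepend. Next row=LF[21]=17
  step 12: row=17, L[17]='m', prepend. Next row=LF[17]=5
  step 13: row=5, L[5]='n', prepend. Next row=LF[5]=11
  step 14: row=11, L[11]='o', prepend. Next row=LF[11]=20
  step 15: row=20, L[20]='m', prepend. Next row=LF[20]=6
  step 16: row=6, L[6]='m', prepend. Next row=LF[6]=3
  step 17: row=3, L[3]='m', prepend. Next row=LF[3]=1
  step 18: row=1, L[1]='n', prepend. Next row=LF[1]=9
  step 19: row=9, L[9]='n', prepend. Next row=LF[9]=12
  step 20: row=12, L[12]='m', prepend. Next row=LF[12]=4
  step 21: row=4, L[4]='m', prepend. Next row=LF[4]=2
  step 22: row=2, L[2]='n', prepend. Next row=LF[2]=10
  step 23: row=10, L[10]='n', prepend. Next row=LF[10]=13
Reversed output: nnmmnnmmmonmnonnnomoon$

Answer: nnmmnnmmmonmnonnnomoon$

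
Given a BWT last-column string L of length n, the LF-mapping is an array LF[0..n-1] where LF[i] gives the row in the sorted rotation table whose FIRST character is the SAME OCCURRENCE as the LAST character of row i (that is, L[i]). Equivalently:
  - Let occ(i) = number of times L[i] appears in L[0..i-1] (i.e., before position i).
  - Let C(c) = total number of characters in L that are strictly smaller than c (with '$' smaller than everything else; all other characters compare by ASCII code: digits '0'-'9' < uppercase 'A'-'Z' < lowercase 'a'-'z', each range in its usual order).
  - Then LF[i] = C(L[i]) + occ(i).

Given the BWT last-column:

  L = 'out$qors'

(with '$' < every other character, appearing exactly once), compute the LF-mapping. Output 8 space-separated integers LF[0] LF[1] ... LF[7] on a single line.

Answer: 1 7 6 0 3 2 4 5

Derivation:
Char counts: '$':1, 'o':2, 'q':1, 'r':1, 's':1, 't':1, 'u':1
C (first-col start): C('$')=0, C('o')=1, C('q')=3, C('r')=4, C('s')=5, C('t')=6, C('u')=7
L[0]='o': occ=0, LF[0]=C('o')+0=1+0=1
L[1]='u': occ=0, LF[1]=C('u')+0=7+0=7
L[2]='t': occ=0, LF[2]=C('t')+0=6+0=6
L[3]='$': occ=0, LF[3]=C('$')+0=0+0=0
L[4]='q': occ=0, LF[4]=C('q')+0=3+0=3
L[5]='o': occ=1, LF[5]=C('o')+1=1+1=2
L[6]='r': occ=0, LF[6]=C('r')+0=4+0=4
L[7]='s': occ=0, LF[7]=C('s')+0=5+0=5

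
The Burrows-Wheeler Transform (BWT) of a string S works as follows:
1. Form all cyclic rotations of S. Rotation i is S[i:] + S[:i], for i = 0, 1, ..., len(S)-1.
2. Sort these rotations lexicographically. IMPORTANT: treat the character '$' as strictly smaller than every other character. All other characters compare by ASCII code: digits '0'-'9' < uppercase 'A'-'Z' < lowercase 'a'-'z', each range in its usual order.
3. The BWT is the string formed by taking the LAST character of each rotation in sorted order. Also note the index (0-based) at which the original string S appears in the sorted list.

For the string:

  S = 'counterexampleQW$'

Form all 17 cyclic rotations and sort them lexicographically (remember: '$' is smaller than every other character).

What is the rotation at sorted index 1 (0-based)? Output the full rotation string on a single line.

All 17 rotations (rotation i = S[i:]+S[:i]):
  rot[0] = counterexampleQW$
  rot[1] = ounterexampleQW$c
  rot[2] = unterexampleQW$co
  rot[3] = nterexampleQW$cou
  rot[4] = terexampleQW$coun
  rot[5] = erexampleQW$count
  rot[6] = rexampleQW$counte
  rot[7] = exampleQW$counter
  rot[8] = xampleQW$countere
  rot[9] = ampleQW$counterex
  rot[10] = mpleQW$counterexa
  rot[11] = pleQW$counterexam
  rot[12] = leQW$counterexamp
  rot[13] = eQW$counterexampl
  rot[14] = QW$counterexample
  rot[15] = W$counterexampleQ
  rot[16] = $counterexampleQW
Sorted (with $ < everything):
  sorted[0] = $counterexampleQW
  sorted[1] = QW$counterexample
  sorted[2] = W$counterexampleQ
  sorted[3] = ampleQW$counterex
  sorted[4] = counterexampleQW$
  sorted[5] = eQW$counterexampl
  sorted[6] = erexampleQW$count
  sorted[7] = exampleQW$counter
  sorted[8] = leQW$counterexamp
  sorted[9] = mpleQW$counterexa
  sorted[10] = nterexampleQW$cou
  sorted[11] = ounterexampleQW$c
  sorted[12] = pleQW$counterexam
  sorted[13] = rexampleQW$counte
  sorted[14] = terexampleQW$coun
  sorted[15] = unterexampleQW$co
  sorted[16] = xampleQW$countere
sorted[1] = QW$counterexample

Answer: QW$counterexample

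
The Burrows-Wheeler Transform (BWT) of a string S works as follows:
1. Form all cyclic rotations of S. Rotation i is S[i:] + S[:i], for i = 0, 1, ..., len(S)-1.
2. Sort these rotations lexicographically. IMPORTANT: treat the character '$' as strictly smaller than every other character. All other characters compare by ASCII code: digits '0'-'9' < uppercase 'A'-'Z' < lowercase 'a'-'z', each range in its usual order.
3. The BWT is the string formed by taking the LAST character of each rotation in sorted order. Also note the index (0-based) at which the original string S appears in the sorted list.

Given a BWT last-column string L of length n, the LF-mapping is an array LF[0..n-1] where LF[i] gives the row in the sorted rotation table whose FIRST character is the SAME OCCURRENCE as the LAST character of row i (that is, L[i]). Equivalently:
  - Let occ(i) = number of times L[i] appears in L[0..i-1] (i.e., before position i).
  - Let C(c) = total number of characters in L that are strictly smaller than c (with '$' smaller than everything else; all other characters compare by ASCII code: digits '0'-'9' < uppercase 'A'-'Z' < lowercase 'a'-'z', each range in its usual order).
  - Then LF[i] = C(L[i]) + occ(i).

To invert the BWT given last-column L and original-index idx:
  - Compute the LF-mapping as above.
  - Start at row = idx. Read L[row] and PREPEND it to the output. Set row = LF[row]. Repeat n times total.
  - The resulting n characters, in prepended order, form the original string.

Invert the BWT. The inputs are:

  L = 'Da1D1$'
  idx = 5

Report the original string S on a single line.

LF mapping: 3 5 1 4 2 0
Walk LF starting at row 5, prepending L[row]:
  step 1: row=5, L[5]='$', prepend. Next row=LF[5]=0
  step 2: row=0, L[0]='D', prepend. Next row=LF[0]=3
  step 3: row=3, L[3]='D', prepend. Next row=LF[3]=4
  step 4: row=4, L[4]='1', prepend. Next row=LF[4]=2
  step 5: row=2, L[2]='1', prepend. Next row=LF[2]=1
  step 6: row=1, L[1]='a', prepend. Next row=LF[1]=5
Reversed output: a11DD$

Answer: a11DD$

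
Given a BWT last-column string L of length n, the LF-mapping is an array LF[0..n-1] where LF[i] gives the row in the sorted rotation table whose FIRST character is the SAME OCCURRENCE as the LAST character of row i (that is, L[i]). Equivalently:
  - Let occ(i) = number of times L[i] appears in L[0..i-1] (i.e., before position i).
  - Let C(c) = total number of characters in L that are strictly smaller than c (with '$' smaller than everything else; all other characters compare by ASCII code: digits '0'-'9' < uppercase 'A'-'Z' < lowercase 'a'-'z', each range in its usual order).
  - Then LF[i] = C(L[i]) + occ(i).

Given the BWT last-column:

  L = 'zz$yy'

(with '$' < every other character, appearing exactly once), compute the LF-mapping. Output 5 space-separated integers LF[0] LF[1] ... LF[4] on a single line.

Char counts: '$':1, 'y':2, 'z':2
C (first-col start): C('$')=0, C('y')=1, C('z')=3
L[0]='z': occ=0, LF[0]=C('z')+0=3+0=3
L[1]='z': occ=1, LF[1]=C('z')+1=3+1=4
L[2]='$': occ=0, LF[2]=C('$')+0=0+0=0
L[3]='y': occ=0, LF[3]=C('y')+0=1+0=1
L[4]='y': occ=1, LF[4]=C('y')+1=1+1=2

Answer: 3 4 0 1 2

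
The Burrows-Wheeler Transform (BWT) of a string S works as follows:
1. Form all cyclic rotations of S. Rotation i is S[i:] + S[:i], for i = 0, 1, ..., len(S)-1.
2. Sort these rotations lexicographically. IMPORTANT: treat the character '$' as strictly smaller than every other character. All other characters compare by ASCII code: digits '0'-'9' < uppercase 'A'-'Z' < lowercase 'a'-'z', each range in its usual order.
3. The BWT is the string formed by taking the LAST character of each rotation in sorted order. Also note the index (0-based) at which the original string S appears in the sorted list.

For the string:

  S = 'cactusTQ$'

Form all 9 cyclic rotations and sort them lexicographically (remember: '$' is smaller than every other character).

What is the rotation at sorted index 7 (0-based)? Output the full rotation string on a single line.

Answer: tusTQ$cac

Derivation:
All 9 rotations (rotation i = S[i:]+S[:i]):
  rot[0] = cactusTQ$
  rot[1] = actusTQ$c
  rot[2] = ctusTQ$ca
  rot[3] = tusTQ$cac
  rot[4] = usTQ$cact
  rot[5] = sTQ$cactu
  rot[6] = TQ$cactus
  rot[7] = Q$cactusT
  rot[8] = $cactusTQ
Sorted (with $ < everything):
  sorted[0] = $cactusTQ
  sorted[1] = Q$cactusT
  sorted[2] = TQ$cactus
  sorted[3] = actusTQ$c
  sorted[4] = cactusTQ$
  sorted[5] = ctusTQ$ca
  sorted[6] = sTQ$cactu
  sorted[7] = tusTQ$cac
  sorted[8] = usTQ$cact
sorted[7] = tusTQ$cac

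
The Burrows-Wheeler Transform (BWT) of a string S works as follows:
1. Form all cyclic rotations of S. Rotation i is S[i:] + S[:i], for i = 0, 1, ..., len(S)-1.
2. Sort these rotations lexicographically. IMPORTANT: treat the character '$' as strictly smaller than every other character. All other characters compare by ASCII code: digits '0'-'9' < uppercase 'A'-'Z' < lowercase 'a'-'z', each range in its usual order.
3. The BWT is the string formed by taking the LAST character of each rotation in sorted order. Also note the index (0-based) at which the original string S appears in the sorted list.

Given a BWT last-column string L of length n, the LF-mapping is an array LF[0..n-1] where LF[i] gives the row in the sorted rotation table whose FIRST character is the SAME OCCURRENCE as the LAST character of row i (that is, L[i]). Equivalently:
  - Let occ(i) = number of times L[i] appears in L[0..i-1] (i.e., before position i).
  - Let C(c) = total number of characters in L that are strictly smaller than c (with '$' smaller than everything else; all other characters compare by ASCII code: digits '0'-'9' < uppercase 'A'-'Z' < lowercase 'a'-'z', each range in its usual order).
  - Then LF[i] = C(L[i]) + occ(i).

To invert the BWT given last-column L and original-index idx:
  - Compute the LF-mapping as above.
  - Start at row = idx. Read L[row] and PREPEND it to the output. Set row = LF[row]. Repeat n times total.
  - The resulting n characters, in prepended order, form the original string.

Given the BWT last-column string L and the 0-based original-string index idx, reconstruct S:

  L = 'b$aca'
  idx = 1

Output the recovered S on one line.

LF mapping: 3 0 1 4 2
Walk LF starting at row 1, prepending L[row]:
  step 1: row=1, L[1]='$', prepend. Next row=LF[1]=0
  step 2: row=0, L[0]='b', prepend. Next row=LF[0]=3
  step 3: row=3, L[3]='c', prepend. Next row=LF[3]=4
  step 4: row=4, L[4]='a', prepend. Next row=LF[4]=2
  step 5: row=2, L[2]='a', prepend. Next row=LF[2]=1
Reversed output: aacb$

Answer: aacb$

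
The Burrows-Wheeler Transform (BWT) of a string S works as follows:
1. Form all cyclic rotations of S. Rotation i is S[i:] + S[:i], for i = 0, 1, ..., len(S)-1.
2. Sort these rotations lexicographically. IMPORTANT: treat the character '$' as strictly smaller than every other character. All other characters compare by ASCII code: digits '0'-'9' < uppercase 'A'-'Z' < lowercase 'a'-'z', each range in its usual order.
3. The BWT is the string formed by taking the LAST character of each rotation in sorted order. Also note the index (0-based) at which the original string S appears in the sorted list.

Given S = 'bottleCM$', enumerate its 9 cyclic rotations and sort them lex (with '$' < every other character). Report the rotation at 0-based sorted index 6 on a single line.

Answer: ottleCM$b

Derivation:
All 9 rotations (rotation i = S[i:]+S[:i]):
  rot[0] = bottleCM$
  rot[1] = ottleCM$b
  rot[2] = ttleCM$bo
  rot[3] = tleCM$bot
  rot[4] = leCM$bott
  rot[5] = eCM$bottl
  rot[6] = CM$bottle
  rot[7] = M$bottleC
  rot[8] = $bottleCM
Sorted (with $ < everything):
  sorted[0] = $bottleCM
  sorted[1] = CM$bottle
  sorted[2] = M$bottleC
  sorted[3] = bottleCM$
  sorted[4] = eCM$bottl
  sorted[5] = leCM$bott
  sorted[6] = ottleCM$b
  sorted[7] = tleCM$bot
  sorted[8] = ttleCM$bo
sorted[6] = ottleCM$b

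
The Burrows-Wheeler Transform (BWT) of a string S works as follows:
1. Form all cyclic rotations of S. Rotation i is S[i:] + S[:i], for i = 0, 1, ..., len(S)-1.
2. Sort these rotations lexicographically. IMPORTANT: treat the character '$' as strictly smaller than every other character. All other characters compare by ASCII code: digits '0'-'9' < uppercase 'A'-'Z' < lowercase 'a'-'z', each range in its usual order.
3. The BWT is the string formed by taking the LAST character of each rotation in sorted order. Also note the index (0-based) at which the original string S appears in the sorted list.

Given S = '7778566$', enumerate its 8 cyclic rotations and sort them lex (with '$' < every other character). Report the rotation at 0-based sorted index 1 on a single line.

Answer: 566$7778

Derivation:
All 8 rotations (rotation i = S[i:]+S[:i]):
  rot[0] = 7778566$
  rot[1] = 778566$7
  rot[2] = 78566$77
  rot[3] = 8566$777
  rot[4] = 566$7778
  rot[5] = 66$77785
  rot[6] = 6$777856
  rot[7] = $7778566
Sorted (with $ < everything):
  sorted[0] = $7778566
  sorted[1] = 566$7778
  sorted[2] = 6$777856
  sorted[3] = 66$77785
  sorted[4] = 7778566$
  sorted[5] = 778566$7
  sorted[6] = 78566$77
  sorted[7] = 8566$777
sorted[1] = 566$7778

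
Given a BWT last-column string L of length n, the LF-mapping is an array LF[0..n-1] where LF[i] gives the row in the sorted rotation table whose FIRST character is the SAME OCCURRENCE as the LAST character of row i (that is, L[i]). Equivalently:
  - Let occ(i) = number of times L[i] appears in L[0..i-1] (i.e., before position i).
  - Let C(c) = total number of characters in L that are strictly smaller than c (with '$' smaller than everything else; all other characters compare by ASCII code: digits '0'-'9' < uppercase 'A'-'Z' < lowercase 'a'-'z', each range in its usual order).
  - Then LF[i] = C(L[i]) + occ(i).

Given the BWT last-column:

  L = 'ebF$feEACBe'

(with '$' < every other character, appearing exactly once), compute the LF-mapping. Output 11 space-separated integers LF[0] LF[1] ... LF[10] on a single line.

Answer: 7 6 5 0 10 8 4 1 3 2 9

Derivation:
Char counts: '$':1, 'A':1, 'B':1, 'C':1, 'E':1, 'F':1, 'b':1, 'e':3, 'f':1
C (first-col start): C('$')=0, C('A')=1, C('B')=2, C('C')=3, C('E')=4, C('F')=5, C('b')=6, C('e')=7, C('f')=10
L[0]='e': occ=0, LF[0]=C('e')+0=7+0=7
L[1]='b': occ=0, LF[1]=C('b')+0=6+0=6
L[2]='F': occ=0, LF[2]=C('F')+0=5+0=5
L[3]='$': occ=0, LF[3]=C('$')+0=0+0=0
L[4]='f': occ=0, LF[4]=C('f')+0=10+0=10
L[5]='e': occ=1, LF[5]=C('e')+1=7+1=8
L[6]='E': occ=0, LF[6]=C('E')+0=4+0=4
L[7]='A': occ=0, LF[7]=C('A')+0=1+0=1
L[8]='C': occ=0, LF[8]=C('C')+0=3+0=3
L[9]='B': occ=0, LF[9]=C('B')+0=2+0=2
L[10]='e': occ=2, LF[10]=C('e')+2=7+2=9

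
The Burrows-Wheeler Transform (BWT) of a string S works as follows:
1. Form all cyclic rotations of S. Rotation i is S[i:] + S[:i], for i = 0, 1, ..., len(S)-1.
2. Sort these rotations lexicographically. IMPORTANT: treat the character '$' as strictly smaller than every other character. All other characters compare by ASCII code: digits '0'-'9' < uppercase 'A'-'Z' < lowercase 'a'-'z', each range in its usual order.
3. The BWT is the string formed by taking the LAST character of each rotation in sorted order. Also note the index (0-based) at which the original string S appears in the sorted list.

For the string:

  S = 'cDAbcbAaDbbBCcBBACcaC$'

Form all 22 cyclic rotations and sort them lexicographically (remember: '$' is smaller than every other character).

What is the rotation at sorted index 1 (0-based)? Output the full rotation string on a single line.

Answer: ACcaC$cDAbcbAaDbbBCcBB

Derivation:
All 22 rotations (rotation i = S[i:]+S[:i]):
  rot[0] = cDAbcbAaDbbBCcBBACcaC$
  rot[1] = DAbcbAaDbbBCcBBACcaC$c
  rot[2] = AbcbAaDbbBCcBBACcaC$cD
  rot[3] = bcbAaDbbBCcBBACcaC$cDA
  rot[4] = cbAaDbbBCcBBACcaC$cDAb
  rot[5] = bAaDbbBCcBBACcaC$cDAbc
  rot[6] = AaDbbBCcBBACcaC$cDAbcb
  rot[7] = aDbbBCcBBACcaC$cDAbcbA
  rot[8] = DbbBCcBBACcaC$cDAbcbAa
  rot[9] = bbBCcBBACcaC$cDAbcbAaD
  rot[10] = bBCcBBACcaC$cDAbcbAaDb
  rot[11] = BCcBBACcaC$cDAbcbAaDbb
  rot[12] = CcBBACcaC$cDAbcbAaDbbB
  rot[13] = cBBACcaC$cDAbcbAaDbbBC
  rot[14] = BBACcaC$cDAbcbAaDbbBCc
  rot[15] = BACcaC$cDAbcbAaDbbBCcB
  rot[16] = ACcaC$cDAbcbAaDbbBCcBB
  rot[17] = CcaC$cDAbcbAaDbbBCcBBA
  rot[18] = caC$cDAbcbAaDbbBCcBBAC
  rot[19] = aC$cDAbcbAaDbbBCcBBACc
  rot[20] = C$cDAbcbAaDbbBCcBBACca
  rot[21] = $cDAbcbAaDbbBCcBBACcaC
Sorted (with $ < everything):
  sorted[0] = $cDAbcbAaDbbBCcBBACcaC
  sorted[1] = ACcaC$cDAbcbAaDbbBCcBB
  sorted[2] = AaDbbBCcBBACcaC$cDAbcb
  sorted[3] = AbcbAaDbbBCcBBACcaC$cD
  sorted[4] = BACcaC$cDAbcbAaDbbBCcB
  sorted[5] = BBACcaC$cDAbcbAaDbbBCc
  sorted[6] = BCcBBACcaC$cDAbcbAaDbb
  sorted[7] = C$cDAbcbAaDbbBCcBBACca
  sorted[8] = CcBBACcaC$cDAbcbAaDbbB
  sorted[9] = CcaC$cDAbcbAaDbbBCcBBA
  sorted[10] = DAbcbAaDbbBCcBBACcaC$c
  sorted[11] = DbbBCcBBACcaC$cDAbcbAa
  sorted[12] = aC$cDAbcbAaDbbBCcBBACc
  sorted[13] = aDbbBCcBBACcaC$cDAbcbA
  sorted[14] = bAaDbbBCcBBACcaC$cDAbc
  sorted[15] = bBCcBBACcaC$cDAbcbAaDb
  sorted[16] = bbBCcBBACcaC$cDAbcbAaD
  sorted[17] = bcbAaDbbBCcBBACcaC$cDA
  sorted[18] = cBBACcaC$cDAbcbAaDbbBC
  sorted[19] = cDAbcbAaDbbBCcBBACcaC$
  sorted[20] = caC$cDAbcbAaDbbBCcBBAC
  sorted[21] = cbAaDbbBCcBBACcaC$cDAb
sorted[1] = ACcaC$cDAbcbAaDbbBCcBB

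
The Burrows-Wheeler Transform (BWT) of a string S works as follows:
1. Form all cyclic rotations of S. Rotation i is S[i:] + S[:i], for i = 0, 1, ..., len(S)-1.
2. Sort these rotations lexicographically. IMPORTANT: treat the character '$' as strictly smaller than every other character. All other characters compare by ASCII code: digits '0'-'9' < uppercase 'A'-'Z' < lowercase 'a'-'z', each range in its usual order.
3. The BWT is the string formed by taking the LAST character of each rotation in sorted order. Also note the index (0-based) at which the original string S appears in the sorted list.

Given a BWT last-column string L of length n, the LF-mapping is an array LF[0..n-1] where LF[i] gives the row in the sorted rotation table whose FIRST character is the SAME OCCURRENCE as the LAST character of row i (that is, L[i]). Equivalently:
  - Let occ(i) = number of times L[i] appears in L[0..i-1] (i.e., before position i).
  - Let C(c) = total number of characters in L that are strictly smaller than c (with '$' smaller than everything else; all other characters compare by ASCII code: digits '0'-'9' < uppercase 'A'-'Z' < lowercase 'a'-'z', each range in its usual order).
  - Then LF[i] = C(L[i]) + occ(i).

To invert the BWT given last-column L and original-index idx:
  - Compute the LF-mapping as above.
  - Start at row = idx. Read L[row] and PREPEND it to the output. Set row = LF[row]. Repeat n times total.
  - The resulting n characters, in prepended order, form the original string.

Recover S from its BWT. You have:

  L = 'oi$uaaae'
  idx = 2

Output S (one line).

Answer: aiaeuao$

Derivation:
LF mapping: 6 5 0 7 1 2 3 4
Walk LF starting at row 2, prepending L[row]:
  step 1: row=2, L[2]='$', prepend. Next row=LF[2]=0
  step 2: row=0, L[0]='o', prepend. Next row=LF[0]=6
  step 3: row=6, L[6]='a', prepend. Next row=LF[6]=3
  step 4: row=3, L[3]='u', prepend. Next row=LF[3]=7
  step 5: row=7, L[7]='e', prepend. Next row=LF[7]=4
  step 6: row=4, L[4]='a', prepend. Next row=LF[4]=1
  step 7: row=1, L[1]='i', prepend. Next row=LF[1]=5
  step 8: row=5, L[5]='a', prepend. Next row=LF[5]=2
Reversed output: aiaeuao$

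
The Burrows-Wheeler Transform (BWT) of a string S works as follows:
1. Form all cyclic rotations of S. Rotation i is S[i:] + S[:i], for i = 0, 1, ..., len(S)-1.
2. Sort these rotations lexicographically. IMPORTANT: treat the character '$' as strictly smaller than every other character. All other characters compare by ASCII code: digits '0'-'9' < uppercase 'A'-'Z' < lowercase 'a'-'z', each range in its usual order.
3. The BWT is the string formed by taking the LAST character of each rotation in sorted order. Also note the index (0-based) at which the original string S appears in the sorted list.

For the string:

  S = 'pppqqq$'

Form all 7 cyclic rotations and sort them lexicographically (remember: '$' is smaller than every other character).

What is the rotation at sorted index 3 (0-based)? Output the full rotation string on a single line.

Answer: pqqq$pp

Derivation:
All 7 rotations (rotation i = S[i:]+S[:i]):
  rot[0] = pppqqq$
  rot[1] = ppqqq$p
  rot[2] = pqqq$pp
  rot[3] = qqq$ppp
  rot[4] = qq$pppq
  rot[5] = q$pppqq
  rot[6] = $pppqqq
Sorted (with $ < everything):
  sorted[0] = $pppqqq
  sorted[1] = pppqqq$
  sorted[2] = ppqqq$p
  sorted[3] = pqqq$pp
  sorted[4] = q$pppqq
  sorted[5] = qq$pppq
  sorted[6] = qqq$ppp
sorted[3] = pqqq$pp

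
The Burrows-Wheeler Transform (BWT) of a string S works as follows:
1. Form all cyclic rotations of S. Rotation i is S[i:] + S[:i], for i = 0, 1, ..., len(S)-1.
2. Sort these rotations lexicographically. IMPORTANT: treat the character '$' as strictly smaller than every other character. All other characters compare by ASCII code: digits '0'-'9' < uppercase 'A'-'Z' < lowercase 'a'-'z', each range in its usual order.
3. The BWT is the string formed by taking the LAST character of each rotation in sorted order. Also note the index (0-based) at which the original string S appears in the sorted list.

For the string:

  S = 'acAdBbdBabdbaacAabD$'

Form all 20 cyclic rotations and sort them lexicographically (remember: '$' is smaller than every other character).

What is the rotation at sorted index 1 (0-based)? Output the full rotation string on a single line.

Answer: AabD$acAdBbdBabdbaac

Derivation:
All 20 rotations (rotation i = S[i:]+S[:i]):
  rot[0] = acAdBbdBabdbaacAabD$
  rot[1] = cAdBbdBabdbaacAabD$a
  rot[2] = AdBbdBabdbaacAabD$ac
  rot[3] = dBbdBabdbaacAabD$acA
  rot[4] = BbdBabdbaacAabD$acAd
  rot[5] = bdBabdbaacAabD$acAdB
  rot[6] = dBabdbaacAabD$acAdBb
  rot[7] = BabdbaacAabD$acAdBbd
  rot[8] = abdbaacAabD$acAdBbdB
  rot[9] = bdbaacAabD$acAdBbdBa
  rot[10] = dbaacAabD$acAdBbdBab
  rot[11] = baacAabD$acAdBbdBabd
  rot[12] = aacAabD$acAdBbdBabdb
  rot[13] = acAabD$acAdBbdBabdba
  rot[14] = cAabD$acAdBbdBabdbaa
  rot[15] = AabD$acAdBbdBabdbaac
  rot[16] = abD$acAdBbdBabdbaacA
  rot[17] = bD$acAdBbdBabdbaacAa
  rot[18] = D$acAdBbdBabdbaacAab
  rot[19] = $acAdBbdBabdbaacAabD
Sorted (with $ < everything):
  sorted[0] = $acAdBbdBabdbaacAabD
  sorted[1] = AabD$acAdBbdBabdbaac
  sorted[2] = AdBbdBabdbaacAabD$ac
  sorted[3] = BabdbaacAabD$acAdBbd
  sorted[4] = BbdBabdbaacAabD$acAd
  sorted[5] = D$acAdBbdBabdbaacAab
  sorted[6] = aacAabD$acAdBbdBabdb
  sorted[7] = abD$acAdBbdBabdbaacA
  sorted[8] = abdbaacAabD$acAdBbdB
  sorted[9] = acAabD$acAdBbdBabdba
  sorted[10] = acAdBbdBabdbaacAabD$
  sorted[11] = bD$acAdBbdBabdbaacAa
  sorted[12] = baacAabD$acAdBbdBabd
  sorted[13] = bdBabdbaacAabD$acAdB
  sorted[14] = bdbaacAabD$acAdBbdBa
  sorted[15] = cAabD$acAdBbdBabdbaa
  sorted[16] = cAdBbdBabdbaacAabD$a
  sorted[17] = dBabdbaacAabD$acAdBb
  sorted[18] = dBbdBabdbaacAabD$acA
  sorted[19] = dbaacAabD$acAdBbdBab
sorted[1] = AabD$acAdBbdBabdbaac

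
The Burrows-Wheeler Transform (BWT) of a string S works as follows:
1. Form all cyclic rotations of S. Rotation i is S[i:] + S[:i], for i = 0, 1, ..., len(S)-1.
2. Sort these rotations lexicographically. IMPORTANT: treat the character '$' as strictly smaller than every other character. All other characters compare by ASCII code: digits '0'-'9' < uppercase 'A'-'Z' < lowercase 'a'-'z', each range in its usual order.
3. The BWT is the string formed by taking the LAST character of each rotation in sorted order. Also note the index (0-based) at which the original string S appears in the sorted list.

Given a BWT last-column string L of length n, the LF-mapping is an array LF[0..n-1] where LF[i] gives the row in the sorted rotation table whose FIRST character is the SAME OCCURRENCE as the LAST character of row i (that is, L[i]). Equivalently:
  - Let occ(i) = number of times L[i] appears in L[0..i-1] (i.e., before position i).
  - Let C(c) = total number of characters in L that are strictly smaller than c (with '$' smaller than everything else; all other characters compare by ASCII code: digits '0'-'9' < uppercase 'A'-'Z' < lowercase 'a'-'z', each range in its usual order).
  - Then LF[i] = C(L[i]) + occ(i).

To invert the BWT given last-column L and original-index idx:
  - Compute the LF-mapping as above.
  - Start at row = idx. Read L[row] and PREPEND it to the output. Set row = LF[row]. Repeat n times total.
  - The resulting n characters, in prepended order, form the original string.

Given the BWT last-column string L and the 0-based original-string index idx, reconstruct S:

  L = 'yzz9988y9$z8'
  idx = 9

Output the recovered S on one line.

LF mapping: 7 9 10 4 5 1 2 8 6 0 11 3
Walk LF starting at row 9, prepending L[row]:
  step 1: row=9, L[9]='$', prepend. Next row=LF[9]=0
  step 2: row=0, L[0]='y', prepend. Next row=LF[0]=7
  step 3: row=7, L[7]='y', prepend. Next row=LF[7]=8
  step 4: row=8, L[8]='9', prepend. Next row=LF[8]=6
  step 5: row=6, L[6]='8', prepend. Next row=LF[6]=2
  step 6: row=2, L[2]='z', prepend. Next row=LF[2]=10
  step 7: row=10, L[10]='z', prepend. Next row=LF[10]=11
  step 8: row=11, L[11]='8', prepend. Next row=LF[11]=3
  step 9: row=3, L[3]='9', prepend. Next row=LF[3]=4
  step 10: row=4, L[4]='9', prepend. Next row=LF[4]=5
  step 11: row=5, L[5]='8', prepend. Next row=LF[5]=1
  step 12: row=1, L[1]='z', prepend. Next row=LF[1]=9
Reversed output: z8998zz89yy$

Answer: z8998zz89yy$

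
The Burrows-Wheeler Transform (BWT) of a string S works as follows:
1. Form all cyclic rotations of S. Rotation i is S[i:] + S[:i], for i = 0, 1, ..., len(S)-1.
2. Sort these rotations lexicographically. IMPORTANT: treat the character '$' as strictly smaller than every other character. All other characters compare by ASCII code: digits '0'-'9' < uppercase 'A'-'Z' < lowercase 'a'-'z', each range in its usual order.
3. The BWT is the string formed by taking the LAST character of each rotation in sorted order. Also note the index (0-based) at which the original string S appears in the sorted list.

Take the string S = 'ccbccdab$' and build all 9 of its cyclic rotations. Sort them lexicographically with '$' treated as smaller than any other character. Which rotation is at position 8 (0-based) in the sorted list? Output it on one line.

All 9 rotations (rotation i = S[i:]+S[:i]):
  rot[0] = ccbccdab$
  rot[1] = cbccdab$c
  rot[2] = bccdab$cc
  rot[3] = ccdab$ccb
  rot[4] = cdab$ccbc
  rot[5] = dab$ccbcc
  rot[6] = ab$ccbccd
  rot[7] = b$ccbccda
  rot[8] = $ccbccdab
Sorted (with $ < everything):
  sorted[0] = $ccbccdab
  sorted[1] = ab$ccbccd
  sorted[2] = b$ccbccda
  sorted[3] = bccdab$cc
  sorted[4] = cbccdab$c
  sorted[5] = ccbccdab$
  sorted[6] = ccdab$ccb
  sorted[7] = cdab$ccbc
  sorted[8] = dab$ccbcc
sorted[8] = dab$ccbcc

Answer: dab$ccbcc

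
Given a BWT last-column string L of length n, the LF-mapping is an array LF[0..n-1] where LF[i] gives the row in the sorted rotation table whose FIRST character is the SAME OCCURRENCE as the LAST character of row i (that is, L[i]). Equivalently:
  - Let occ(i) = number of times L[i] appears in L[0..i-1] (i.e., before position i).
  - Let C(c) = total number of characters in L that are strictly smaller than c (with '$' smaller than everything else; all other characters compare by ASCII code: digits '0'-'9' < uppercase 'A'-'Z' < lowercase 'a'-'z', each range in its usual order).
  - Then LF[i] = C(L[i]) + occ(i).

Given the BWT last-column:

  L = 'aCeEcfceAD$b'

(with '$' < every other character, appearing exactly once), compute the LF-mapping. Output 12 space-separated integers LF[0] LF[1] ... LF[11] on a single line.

Answer: 5 2 9 4 7 11 8 10 1 3 0 6

Derivation:
Char counts: '$':1, 'A':1, 'C':1, 'D':1, 'E':1, 'a':1, 'b':1, 'c':2, 'e':2, 'f':1
C (first-col start): C('$')=0, C('A')=1, C('C')=2, C('D')=3, C('E')=4, C('a')=5, C('b')=6, C('c')=7, C('e')=9, C('f')=11
L[0]='a': occ=0, LF[0]=C('a')+0=5+0=5
L[1]='C': occ=0, LF[1]=C('C')+0=2+0=2
L[2]='e': occ=0, LF[2]=C('e')+0=9+0=9
L[3]='E': occ=0, LF[3]=C('E')+0=4+0=4
L[4]='c': occ=0, LF[4]=C('c')+0=7+0=7
L[5]='f': occ=0, LF[5]=C('f')+0=11+0=11
L[6]='c': occ=1, LF[6]=C('c')+1=7+1=8
L[7]='e': occ=1, LF[7]=C('e')+1=9+1=10
L[8]='A': occ=0, LF[8]=C('A')+0=1+0=1
L[9]='D': occ=0, LF[9]=C('D')+0=3+0=3
L[10]='$': occ=0, LF[10]=C('$')+0=0+0=0
L[11]='b': occ=0, LF[11]=C('b')+0=6+0=6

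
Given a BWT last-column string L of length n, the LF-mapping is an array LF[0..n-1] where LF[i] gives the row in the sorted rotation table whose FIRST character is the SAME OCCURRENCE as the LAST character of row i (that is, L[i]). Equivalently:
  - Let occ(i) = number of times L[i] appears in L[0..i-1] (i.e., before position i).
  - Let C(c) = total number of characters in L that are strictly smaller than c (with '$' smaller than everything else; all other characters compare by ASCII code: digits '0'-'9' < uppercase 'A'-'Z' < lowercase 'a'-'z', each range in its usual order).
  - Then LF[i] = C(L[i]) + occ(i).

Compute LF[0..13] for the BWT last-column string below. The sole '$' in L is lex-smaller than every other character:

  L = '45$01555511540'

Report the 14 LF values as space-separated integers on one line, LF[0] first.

Char counts: '$':1, '0':2, '1':3, '4':2, '5':6
C (first-col start): C('$')=0, C('0')=1, C('1')=3, C('4')=6, C('5')=8
L[0]='4': occ=0, LF[0]=C('4')+0=6+0=6
L[1]='5': occ=0, LF[1]=C('5')+0=8+0=8
L[2]='$': occ=0, LF[2]=C('$')+0=0+0=0
L[3]='0': occ=0, LF[3]=C('0')+0=1+0=1
L[4]='1': occ=0, LF[4]=C('1')+0=3+0=3
L[5]='5': occ=1, LF[5]=C('5')+1=8+1=9
L[6]='5': occ=2, LF[6]=C('5')+2=8+2=10
L[7]='5': occ=3, LF[7]=C('5')+3=8+3=11
L[8]='5': occ=4, LF[8]=C('5')+4=8+4=12
L[9]='1': occ=1, LF[9]=C('1')+1=3+1=4
L[10]='1': occ=2, LF[10]=C('1')+2=3+2=5
L[11]='5': occ=5, LF[11]=C('5')+5=8+5=13
L[12]='4': occ=1, LF[12]=C('4')+1=6+1=7
L[13]='0': occ=1, LF[13]=C('0')+1=1+1=2

Answer: 6 8 0 1 3 9 10 11 12 4 5 13 7 2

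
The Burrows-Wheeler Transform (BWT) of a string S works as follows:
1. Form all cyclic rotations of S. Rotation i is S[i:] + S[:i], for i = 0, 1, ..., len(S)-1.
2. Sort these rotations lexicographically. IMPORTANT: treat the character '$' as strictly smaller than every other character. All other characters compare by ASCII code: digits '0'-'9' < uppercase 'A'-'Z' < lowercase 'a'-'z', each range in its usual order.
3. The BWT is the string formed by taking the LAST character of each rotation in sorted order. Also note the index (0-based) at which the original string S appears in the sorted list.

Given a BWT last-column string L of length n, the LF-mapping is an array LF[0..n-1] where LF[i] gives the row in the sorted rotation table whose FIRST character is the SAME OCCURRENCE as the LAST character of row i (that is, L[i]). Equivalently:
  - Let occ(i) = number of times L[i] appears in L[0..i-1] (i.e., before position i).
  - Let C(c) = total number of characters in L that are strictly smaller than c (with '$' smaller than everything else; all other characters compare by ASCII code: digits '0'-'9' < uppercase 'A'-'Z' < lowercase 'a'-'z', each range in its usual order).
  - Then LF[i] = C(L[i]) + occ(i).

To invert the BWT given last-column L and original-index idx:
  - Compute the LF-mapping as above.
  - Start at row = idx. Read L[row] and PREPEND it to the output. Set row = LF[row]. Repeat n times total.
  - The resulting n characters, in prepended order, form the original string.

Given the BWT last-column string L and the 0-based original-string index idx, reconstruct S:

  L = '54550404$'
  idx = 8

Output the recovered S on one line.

Answer: 54044505$

Derivation:
LF mapping: 6 3 7 8 1 4 2 5 0
Walk LF starting at row 8, prepending L[row]:
  step 1: row=8, L[8]='$', prepend. Next row=LF[8]=0
  step 2: row=0, L[0]='5', prepend. Next row=LF[0]=6
  step 3: row=6, L[6]='0', prepend. Next row=LF[6]=2
  step 4: row=2, L[2]='5', prepend. Next row=LF[2]=7
  step 5: row=7, L[7]='4', prepend. Next row=LF[7]=5
  step 6: row=5, L[5]='4', prepend. Next row=LF[5]=4
  step 7: row=4, L[4]='0', prepend. Next row=LF[4]=1
  step 8: row=1, L[1]='4', prepend. Next row=LF[1]=3
  step 9: row=3, L[3]='5', prepend. Next row=LF[3]=8
Reversed output: 54044505$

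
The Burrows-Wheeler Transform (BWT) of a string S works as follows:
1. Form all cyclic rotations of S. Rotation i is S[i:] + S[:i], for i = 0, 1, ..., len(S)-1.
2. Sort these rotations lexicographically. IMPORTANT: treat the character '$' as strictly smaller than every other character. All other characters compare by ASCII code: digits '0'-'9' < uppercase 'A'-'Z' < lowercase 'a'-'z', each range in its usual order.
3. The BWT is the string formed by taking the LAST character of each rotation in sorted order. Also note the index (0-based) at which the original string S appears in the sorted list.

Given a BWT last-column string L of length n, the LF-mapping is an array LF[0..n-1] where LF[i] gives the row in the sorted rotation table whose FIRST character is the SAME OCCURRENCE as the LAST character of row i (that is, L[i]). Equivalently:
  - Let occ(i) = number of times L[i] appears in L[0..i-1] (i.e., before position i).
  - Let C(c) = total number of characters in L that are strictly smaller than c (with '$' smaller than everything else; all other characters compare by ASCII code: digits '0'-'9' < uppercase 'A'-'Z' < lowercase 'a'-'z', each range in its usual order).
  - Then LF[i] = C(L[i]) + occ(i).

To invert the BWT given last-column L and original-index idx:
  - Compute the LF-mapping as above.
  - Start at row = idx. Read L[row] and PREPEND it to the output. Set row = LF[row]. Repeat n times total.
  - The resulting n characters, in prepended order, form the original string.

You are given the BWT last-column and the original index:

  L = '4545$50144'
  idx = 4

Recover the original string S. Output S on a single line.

Answer: 415045454$

Derivation:
LF mapping: 3 7 4 8 0 9 1 2 5 6
Walk LF starting at row 4, prepending L[row]:
  step 1: row=4, L[4]='$', prepend. Next row=LF[4]=0
  step 2: row=0, L[0]='4', prepend. Next row=LF[0]=3
  step 3: row=3, L[3]='5', prepend. Next row=LF[3]=8
  step 4: row=8, L[8]='4', prepend. Next row=LF[8]=5
  step 5: row=5, L[5]='5', prepend. Next row=LF[5]=9
  step 6: row=9, L[9]='4', prepend. Next row=LF[9]=6
  step 7: row=6, L[6]='0', prepend. Next row=LF[6]=1
  step 8: row=1, L[1]='5', prepend. Next row=LF[1]=7
  step 9: row=7, L[7]='1', prepend. Next row=LF[7]=2
  step 10: row=2, L[2]='4', prepend. Next row=LF[2]=4
Reversed output: 415045454$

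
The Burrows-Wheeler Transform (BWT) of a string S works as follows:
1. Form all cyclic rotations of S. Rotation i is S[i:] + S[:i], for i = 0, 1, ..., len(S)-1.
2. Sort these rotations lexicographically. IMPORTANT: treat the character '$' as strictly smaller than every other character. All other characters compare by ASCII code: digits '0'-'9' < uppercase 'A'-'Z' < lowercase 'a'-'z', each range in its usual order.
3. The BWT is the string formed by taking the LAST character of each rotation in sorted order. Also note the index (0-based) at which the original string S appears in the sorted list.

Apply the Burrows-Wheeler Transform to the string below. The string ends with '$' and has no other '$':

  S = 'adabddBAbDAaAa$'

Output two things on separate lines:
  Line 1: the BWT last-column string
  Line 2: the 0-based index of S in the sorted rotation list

Answer: aaDBdbAAd$Aadab
9

Derivation:
All 15 rotations (rotation i = S[i:]+S[:i]):
  rot[0] = adabddBAbDAaAa$
  rot[1] = dabddBAbDAaAa$a
  rot[2] = abddBAbDAaAa$ad
  rot[3] = bddBAbDAaAa$ada
  rot[4] = ddBAbDAaAa$adab
  rot[5] = dBAbDAaAa$adabd
  rot[6] = BAbDAaAa$adabdd
  rot[7] = AbDAaAa$adabddB
  rot[8] = bDAaAa$adabddBA
  rot[9] = DAaAa$adabddBAb
  rot[10] = AaAa$adabddBAbD
  rot[11] = aAa$adabddBAbDA
  rot[12] = Aa$adabddBAbDAa
  rot[13] = a$adabddBAbDAaA
  rot[14] = $adabddBAbDAaAa
Sorted (with $ < everything):
  sorted[0] = $adabddBAbDAaAa  (last char: 'a')
  sorted[1] = Aa$adabddBAbDAa  (last char: 'a')
  sorted[2] = AaAa$adabddBAbD  (last char: 'D')
  sorted[3] = AbDAaAa$adabddB  (last char: 'B')
  sorted[4] = BAbDAaAa$adabdd  (last char: 'd')
  sorted[5] = DAaAa$adabddBAb  (last char: 'b')
  sorted[6] = a$adabddBAbDAaA  (last char: 'A')
  sorted[7] = aAa$adabddBAbDA  (last char: 'A')
  sorted[8] = abddBAbDAaAa$ad  (last char: 'd')
  sorted[9] = adabddBAbDAaAa$  (last char: '$')
  sorted[10] = bDAaAa$adabddBA  (last char: 'A')
  sorted[11] = bddBAbDAaAa$ada  (last char: 'a')
  sorted[12] = dBAbDAaAa$adabd  (last char: 'd')
  sorted[13] = dabddBAbDAaAa$a  (last char: 'a')
  sorted[14] = ddBAbDAaAa$adab  (last char: 'b')
Last column: aaDBdbAAd$Aadab
Original string S is at sorted index 9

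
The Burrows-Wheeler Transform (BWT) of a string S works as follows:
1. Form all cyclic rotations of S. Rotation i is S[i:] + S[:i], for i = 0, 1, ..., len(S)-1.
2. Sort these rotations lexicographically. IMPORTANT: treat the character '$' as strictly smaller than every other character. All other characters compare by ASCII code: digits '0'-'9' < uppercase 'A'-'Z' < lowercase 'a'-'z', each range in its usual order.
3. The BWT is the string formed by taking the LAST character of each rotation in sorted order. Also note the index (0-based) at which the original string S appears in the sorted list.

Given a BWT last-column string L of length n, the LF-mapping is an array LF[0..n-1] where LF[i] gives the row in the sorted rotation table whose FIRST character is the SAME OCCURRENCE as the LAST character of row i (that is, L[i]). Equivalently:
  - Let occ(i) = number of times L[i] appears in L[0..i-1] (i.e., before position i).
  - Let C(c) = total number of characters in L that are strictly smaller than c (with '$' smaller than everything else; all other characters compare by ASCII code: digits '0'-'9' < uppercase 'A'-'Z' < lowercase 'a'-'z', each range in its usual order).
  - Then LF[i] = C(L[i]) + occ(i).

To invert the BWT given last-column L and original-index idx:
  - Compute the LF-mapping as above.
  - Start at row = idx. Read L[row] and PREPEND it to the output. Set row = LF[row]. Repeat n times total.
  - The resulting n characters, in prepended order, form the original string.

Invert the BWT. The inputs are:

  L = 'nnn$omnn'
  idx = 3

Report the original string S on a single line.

LF mapping: 2 3 4 0 7 1 5 6
Walk LF starting at row 3, prepending L[row]:
  step 1: row=3, L[3]='$', prepend. Next row=LF[3]=0
  step 2: row=0, L[0]='n', prepend. Next row=LF[0]=2
  step 3: row=2, L[2]='n', prepend. Next row=LF[2]=4
  step 4: row=4, L[4]='o', prepend. Next row=LF[4]=7
  step 5: row=7, L[7]='n', prepend. Next row=LF[7]=6
  step 6: row=6, L[6]='n', prepend. Next row=LF[6]=5
  step 7: row=5, L[5]='m', prepend. Next row=LF[5]=1
  step 8: row=1, L[1]='n', prepend. Next row=LF[1]=3
Reversed output: nmnnonn$

Answer: nmnnonn$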